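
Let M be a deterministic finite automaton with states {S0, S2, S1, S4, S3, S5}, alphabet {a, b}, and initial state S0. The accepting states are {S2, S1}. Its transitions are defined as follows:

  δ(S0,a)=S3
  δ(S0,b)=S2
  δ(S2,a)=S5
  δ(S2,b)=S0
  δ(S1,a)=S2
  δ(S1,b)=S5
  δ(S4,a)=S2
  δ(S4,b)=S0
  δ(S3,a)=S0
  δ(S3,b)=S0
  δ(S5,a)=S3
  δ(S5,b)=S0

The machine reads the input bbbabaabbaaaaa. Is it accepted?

S0 → S2 → S0 → S2 → S5 → S0 → S3 → S0 → S2 → S0 → S3 → S0 → S3 → S0 → S3
End state S3 is not accepting.

No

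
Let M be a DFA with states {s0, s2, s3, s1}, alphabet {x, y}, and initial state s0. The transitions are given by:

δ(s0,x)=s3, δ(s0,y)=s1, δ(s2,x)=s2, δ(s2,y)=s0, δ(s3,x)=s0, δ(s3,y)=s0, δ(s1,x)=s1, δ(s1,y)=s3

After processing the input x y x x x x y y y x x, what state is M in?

s0

Trace: s0 -x-> s3 -y-> s0 -x-> s3 -x-> s0 -x-> s3 -x-> s0 -y-> s1 -y-> s3 -y-> s0 -x-> s3 -x-> s0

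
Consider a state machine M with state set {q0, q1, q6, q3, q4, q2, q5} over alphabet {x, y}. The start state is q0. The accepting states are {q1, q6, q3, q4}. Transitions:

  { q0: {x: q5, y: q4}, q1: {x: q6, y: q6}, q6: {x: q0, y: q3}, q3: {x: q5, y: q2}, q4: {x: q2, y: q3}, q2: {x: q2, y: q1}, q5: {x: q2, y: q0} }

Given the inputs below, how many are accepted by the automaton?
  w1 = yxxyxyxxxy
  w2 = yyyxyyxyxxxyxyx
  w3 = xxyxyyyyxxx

1

w1: Trace: q0 -y-> q4 -x-> q2 -x-> q2 -y-> q1 -x-> q6 -y-> q3 -x-> q5 -x-> q2 -x-> q2 -y-> q1  → end q1, accepted
w2: Trace: q0 -y-> q4 -y-> q3 -y-> q2 -x-> q2 -y-> q1 -y-> q6 -x-> q0 -y-> q4 -x-> q2 -x-> q2 -x-> q2 -y-> q1 -x-> q6 -y-> q3 -x-> q5  → end q5, rejected
w3: Trace: q0 -x-> q5 -x-> q2 -y-> q1 -x-> q6 -y-> q3 -y-> q2 -y-> q1 -y-> q6 -x-> q0 -x-> q5 -x-> q2  → end q2, rejected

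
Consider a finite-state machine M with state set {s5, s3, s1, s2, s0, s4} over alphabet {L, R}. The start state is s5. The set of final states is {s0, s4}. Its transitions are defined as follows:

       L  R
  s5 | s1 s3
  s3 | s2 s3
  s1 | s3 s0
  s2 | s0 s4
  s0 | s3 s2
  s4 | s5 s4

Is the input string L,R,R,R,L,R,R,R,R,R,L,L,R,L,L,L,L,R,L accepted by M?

Yes

s5 → s1 → s0 → s2 → s4 → s5 → s3 → s3 → s3 → s3 → s3 → s2 → s0 → s2 → s0 → s3 → s2 → s0 → s2 → s0
End state s0 is accepting.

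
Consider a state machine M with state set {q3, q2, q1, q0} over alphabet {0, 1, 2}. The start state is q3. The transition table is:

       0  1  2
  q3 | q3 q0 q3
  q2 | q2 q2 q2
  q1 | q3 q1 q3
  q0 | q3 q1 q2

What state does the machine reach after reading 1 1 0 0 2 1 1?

q1

q3 → q0 → q1 → q3 → q3 → q3 → q0 → q1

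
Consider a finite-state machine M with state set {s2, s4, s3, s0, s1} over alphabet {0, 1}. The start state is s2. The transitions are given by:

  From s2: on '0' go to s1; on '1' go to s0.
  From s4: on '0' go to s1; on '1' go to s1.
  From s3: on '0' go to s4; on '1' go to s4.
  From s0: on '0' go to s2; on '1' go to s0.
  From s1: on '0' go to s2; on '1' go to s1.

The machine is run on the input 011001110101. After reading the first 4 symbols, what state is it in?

Trace: s2 -0-> s1 -1-> s1 -1-> s1 -0-> s2
After 4 symbols: s2.

s2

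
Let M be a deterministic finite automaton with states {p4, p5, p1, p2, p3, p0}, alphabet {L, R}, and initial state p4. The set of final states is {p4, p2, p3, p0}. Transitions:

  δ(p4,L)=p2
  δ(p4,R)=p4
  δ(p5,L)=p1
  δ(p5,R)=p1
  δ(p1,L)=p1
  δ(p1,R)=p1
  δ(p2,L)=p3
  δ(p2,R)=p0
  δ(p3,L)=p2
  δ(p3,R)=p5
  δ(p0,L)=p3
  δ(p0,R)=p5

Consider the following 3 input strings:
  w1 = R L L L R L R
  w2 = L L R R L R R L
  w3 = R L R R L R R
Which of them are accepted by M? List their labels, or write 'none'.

w1: Trace: p4 -R-> p4 -L-> p2 -L-> p3 -L-> p2 -R-> p0 -L-> p3 -R-> p5  → end p5, rejected
w2: Trace: p4 -L-> p2 -L-> p3 -R-> p5 -R-> p1 -L-> p1 -R-> p1 -R-> p1 -L-> p1  → end p1, rejected
w3: Trace: p4 -R-> p4 -L-> p2 -R-> p0 -R-> p5 -L-> p1 -R-> p1 -R-> p1  → end p1, rejected

none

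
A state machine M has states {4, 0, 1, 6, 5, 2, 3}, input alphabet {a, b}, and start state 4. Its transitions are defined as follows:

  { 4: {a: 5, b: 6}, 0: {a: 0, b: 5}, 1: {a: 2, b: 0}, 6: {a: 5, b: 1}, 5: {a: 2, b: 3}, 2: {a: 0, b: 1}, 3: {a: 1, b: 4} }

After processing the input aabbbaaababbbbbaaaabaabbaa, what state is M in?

start at 4
read 'a': 4 → 5
read 'a': 5 → 2
read 'b': 2 → 1
read 'b': 1 → 0
read 'b': 0 → 5
read 'a': 5 → 2
read 'a': 2 → 0
read 'a': 0 → 0
read 'b': 0 → 5
read 'a': 5 → 2
read 'b': 2 → 1
read 'b': 1 → 0
read 'b': 0 → 5
read 'b': 5 → 3
read 'b': 3 → 4
read 'a': 4 → 5
read 'a': 5 → 2
read 'a': 2 → 0
read 'a': 0 → 0
read 'b': 0 → 5
read 'a': 5 → 2
read 'a': 2 → 0
read 'b': 0 → 5
read 'b': 5 → 3
read 'a': 3 → 1
read 'a': 1 → 2

2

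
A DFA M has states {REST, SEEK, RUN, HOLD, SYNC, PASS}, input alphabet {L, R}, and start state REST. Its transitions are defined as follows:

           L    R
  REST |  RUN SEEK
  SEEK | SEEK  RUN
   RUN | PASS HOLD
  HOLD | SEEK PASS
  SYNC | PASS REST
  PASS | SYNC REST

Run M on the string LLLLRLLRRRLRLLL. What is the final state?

SYNC

REST → RUN → PASS → SYNC → PASS → REST → RUN → PASS → REST → SEEK → RUN → PASS → REST → RUN → PASS → SYNC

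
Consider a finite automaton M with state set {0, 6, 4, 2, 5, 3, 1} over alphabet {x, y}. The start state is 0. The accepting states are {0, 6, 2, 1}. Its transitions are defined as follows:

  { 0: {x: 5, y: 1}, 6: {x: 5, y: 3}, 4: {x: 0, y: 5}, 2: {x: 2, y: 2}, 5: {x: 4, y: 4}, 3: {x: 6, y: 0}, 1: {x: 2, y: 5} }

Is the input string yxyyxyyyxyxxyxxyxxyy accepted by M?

Yes

0 → 1 → 2 → 2 → 2 → 2 → 2 → 2 → 2 → 2 → 2 → 2 → 2 → 2 → 2 → 2 → 2 → 2 → 2 → 2 → 2
End state 2 is accepting.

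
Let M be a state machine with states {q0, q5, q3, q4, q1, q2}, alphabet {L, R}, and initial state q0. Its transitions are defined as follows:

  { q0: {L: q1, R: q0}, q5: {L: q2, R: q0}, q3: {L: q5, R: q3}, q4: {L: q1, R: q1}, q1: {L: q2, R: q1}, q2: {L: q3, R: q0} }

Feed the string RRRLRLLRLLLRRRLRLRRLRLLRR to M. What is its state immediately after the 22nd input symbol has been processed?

start at q0
read 'R': q0 → q0
read 'R': q0 → q0
read 'R': q0 → q0
read 'L': q0 → q1
read 'R': q1 → q1
read 'L': q1 → q2
read 'L': q2 → q3
read 'R': q3 → q3
read 'L': q3 → q5
read 'L': q5 → q2
read 'L': q2 → q3
read 'R': q3 → q3
read 'R': q3 → q3
read 'R': q3 → q3
read 'L': q3 → q5
read 'R': q5 → q0
read 'L': q0 → q1
read 'R': q1 → q1
read 'R': q1 → q1
read 'L': q1 → q2
read 'R': q2 → q0
read 'L': q0 → q1
After 22 symbols: q1.

q1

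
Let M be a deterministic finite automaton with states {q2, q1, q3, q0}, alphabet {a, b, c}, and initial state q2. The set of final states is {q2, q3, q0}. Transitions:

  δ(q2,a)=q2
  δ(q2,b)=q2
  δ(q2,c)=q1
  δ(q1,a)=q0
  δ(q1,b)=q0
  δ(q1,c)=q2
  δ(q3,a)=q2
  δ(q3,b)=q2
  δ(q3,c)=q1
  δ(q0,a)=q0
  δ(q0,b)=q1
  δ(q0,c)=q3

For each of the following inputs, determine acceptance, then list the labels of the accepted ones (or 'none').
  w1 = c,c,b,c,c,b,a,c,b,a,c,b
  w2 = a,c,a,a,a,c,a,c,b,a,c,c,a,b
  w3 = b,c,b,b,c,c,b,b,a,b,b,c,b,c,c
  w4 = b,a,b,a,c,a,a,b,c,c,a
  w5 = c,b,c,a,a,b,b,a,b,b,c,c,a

w1: Trace: q2 -c-> q1 -c-> q2 -b-> q2 -c-> q1 -c-> q2 -b-> q2 -a-> q2 -c-> q1 -b-> q0 -a-> q0 -c-> q3 -b-> q2  → end q2, accepted
w2: Trace: q2 -a-> q2 -c-> q1 -a-> q0 -a-> q0 -a-> q0 -c-> q3 -a-> q2 -c-> q1 -b-> q0 -a-> q0 -c-> q3 -c-> q1 -a-> q0 -b-> q1  → end q1, rejected
w3: Trace: q2 -b-> q2 -c-> q1 -b-> q0 -b-> q1 -c-> q2 -c-> q1 -b-> q0 -b-> q1 -a-> q0 -b-> q1 -b-> q0 -c-> q3 -b-> q2 -c-> q1 -c-> q2  → end q2, accepted
w4: Trace: q2 -b-> q2 -a-> q2 -b-> q2 -a-> q2 -c-> q1 -a-> q0 -a-> q0 -b-> q1 -c-> q2 -c-> q1 -a-> q0  → end q0, accepted
w5: Trace: q2 -c-> q1 -b-> q0 -c-> q3 -a-> q2 -a-> q2 -b-> q2 -b-> q2 -a-> q2 -b-> q2 -b-> q2 -c-> q1 -c-> q2 -a-> q2  → end q2, accepted

w1, w3, w4, w5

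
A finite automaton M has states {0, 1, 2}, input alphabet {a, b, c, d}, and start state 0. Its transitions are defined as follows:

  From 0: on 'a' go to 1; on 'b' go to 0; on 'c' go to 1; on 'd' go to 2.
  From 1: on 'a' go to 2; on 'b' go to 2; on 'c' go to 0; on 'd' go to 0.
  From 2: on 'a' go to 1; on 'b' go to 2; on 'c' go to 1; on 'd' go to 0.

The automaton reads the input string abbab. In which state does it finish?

2

0 → 1 → 2 → 2 → 1 → 2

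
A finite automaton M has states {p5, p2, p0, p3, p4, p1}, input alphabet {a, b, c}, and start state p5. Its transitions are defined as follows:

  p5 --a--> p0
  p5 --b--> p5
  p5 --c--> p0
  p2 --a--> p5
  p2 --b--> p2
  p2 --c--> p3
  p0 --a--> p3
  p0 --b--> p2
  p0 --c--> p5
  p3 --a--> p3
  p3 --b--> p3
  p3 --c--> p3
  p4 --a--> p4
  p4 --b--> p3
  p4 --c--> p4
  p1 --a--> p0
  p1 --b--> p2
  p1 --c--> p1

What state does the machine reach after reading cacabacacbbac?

p3

start at p5
read 'c': p5 → p0
read 'a': p0 → p3
read 'c': p3 → p3
read 'a': p3 → p3
read 'b': p3 → p3
read 'a': p3 → p3
read 'c': p3 → p3
read 'a': p3 → p3
read 'c': p3 → p3
read 'b': p3 → p3
read 'b': p3 → p3
read 'a': p3 → p3
read 'c': p3 → p3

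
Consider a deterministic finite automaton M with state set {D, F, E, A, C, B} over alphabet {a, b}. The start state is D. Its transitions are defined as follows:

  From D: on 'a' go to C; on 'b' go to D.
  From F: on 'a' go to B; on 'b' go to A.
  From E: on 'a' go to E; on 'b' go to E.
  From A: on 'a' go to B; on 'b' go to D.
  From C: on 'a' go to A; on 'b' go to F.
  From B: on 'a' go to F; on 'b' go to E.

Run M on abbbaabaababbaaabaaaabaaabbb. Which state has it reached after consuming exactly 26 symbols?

start at D
read 'a': D → C
read 'b': C → F
read 'b': F → A
read 'b': A → D
read 'a': D → C
read 'a': C → A
read 'b': A → D
read 'a': D → C
read 'a': C → A
read 'b': A → D
read 'a': D → C
read 'b': C → F
read 'b': F → A
read 'a': A → B
read 'a': B → F
read 'a': F → B
read 'b': B → E
read 'a': E → E
read 'a': E → E
read 'a': E → E
read 'a': E → E
read 'b': E → E
read 'a': E → E
read 'a': E → E
read 'a': E → E
read 'b': E → E
After 26 symbols: E.

E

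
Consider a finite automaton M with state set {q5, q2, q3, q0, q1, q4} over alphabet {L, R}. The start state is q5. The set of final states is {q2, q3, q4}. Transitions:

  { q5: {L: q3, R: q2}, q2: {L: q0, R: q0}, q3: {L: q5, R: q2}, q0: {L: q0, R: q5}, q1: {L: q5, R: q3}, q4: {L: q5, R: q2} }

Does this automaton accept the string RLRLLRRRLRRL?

q5 → q2 → q0 → q5 → q3 → q5 → q2 → q0 → q5 → q3 → q2 → q0 → q0
End state q0 is not accepting.

No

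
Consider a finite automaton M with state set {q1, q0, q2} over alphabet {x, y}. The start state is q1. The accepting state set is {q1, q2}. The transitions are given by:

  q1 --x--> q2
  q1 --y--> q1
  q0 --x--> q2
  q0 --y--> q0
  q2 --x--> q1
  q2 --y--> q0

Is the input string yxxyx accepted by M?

Trace: q1 -y-> q1 -x-> q2 -x-> q1 -y-> q1 -x-> q2
End state q2 is accepting.

Yes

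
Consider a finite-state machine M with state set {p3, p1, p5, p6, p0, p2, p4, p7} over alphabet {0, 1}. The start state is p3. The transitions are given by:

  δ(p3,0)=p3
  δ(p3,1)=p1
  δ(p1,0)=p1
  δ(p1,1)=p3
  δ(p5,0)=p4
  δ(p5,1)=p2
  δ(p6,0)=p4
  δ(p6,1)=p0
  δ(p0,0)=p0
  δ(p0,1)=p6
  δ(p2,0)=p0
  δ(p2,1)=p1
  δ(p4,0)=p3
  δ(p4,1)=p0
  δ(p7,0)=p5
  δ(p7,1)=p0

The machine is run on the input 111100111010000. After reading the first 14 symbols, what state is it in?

start at p3
read '1': p3 → p1
read '1': p1 → p3
read '1': p3 → p1
read '1': p1 → p3
read '0': p3 → p3
read '0': p3 → p3
read '1': p3 → p1
read '1': p1 → p3
read '1': p3 → p1
read '0': p1 → p1
read '1': p1 → p3
read '0': p3 → p3
read '0': p3 → p3
read '0': p3 → p3
After 14 symbols: p3.

p3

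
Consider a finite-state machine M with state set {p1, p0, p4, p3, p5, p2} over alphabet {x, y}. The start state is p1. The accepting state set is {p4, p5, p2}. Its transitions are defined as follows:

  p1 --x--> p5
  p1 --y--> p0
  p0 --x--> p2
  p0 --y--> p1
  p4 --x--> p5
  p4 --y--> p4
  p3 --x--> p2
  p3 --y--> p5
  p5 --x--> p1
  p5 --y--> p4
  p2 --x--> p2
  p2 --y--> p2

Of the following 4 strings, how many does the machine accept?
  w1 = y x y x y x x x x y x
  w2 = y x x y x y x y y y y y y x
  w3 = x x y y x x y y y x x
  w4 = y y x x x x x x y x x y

w1: Trace: p1 -y-> p0 -x-> p2 -y-> p2 -x-> p2 -y-> p2 -x-> p2 -x-> p2 -x-> p2 -x-> p2 -y-> p2 -x-> p2  → end p2, accepted
w2: Trace: p1 -y-> p0 -x-> p2 -x-> p2 -y-> p2 -x-> p2 -y-> p2 -x-> p2 -y-> p2 -y-> p2 -y-> p2 -y-> p2 -y-> p2 -y-> p2 -x-> p2  → end p2, accepted
w3: Trace: p1 -x-> p5 -x-> p1 -y-> p0 -y-> p1 -x-> p5 -x-> p1 -y-> p0 -y-> p1 -y-> p0 -x-> p2 -x-> p2  → end p2, accepted
w4: Trace: p1 -y-> p0 -y-> p1 -x-> p5 -x-> p1 -x-> p5 -x-> p1 -x-> p5 -x-> p1 -y-> p0 -x-> p2 -x-> p2 -y-> p2  → end p2, accepted

4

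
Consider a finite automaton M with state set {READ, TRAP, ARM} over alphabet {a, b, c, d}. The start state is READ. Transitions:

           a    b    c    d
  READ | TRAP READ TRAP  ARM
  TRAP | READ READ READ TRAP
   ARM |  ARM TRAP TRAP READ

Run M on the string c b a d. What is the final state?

READ → TRAP → READ → TRAP → TRAP

TRAP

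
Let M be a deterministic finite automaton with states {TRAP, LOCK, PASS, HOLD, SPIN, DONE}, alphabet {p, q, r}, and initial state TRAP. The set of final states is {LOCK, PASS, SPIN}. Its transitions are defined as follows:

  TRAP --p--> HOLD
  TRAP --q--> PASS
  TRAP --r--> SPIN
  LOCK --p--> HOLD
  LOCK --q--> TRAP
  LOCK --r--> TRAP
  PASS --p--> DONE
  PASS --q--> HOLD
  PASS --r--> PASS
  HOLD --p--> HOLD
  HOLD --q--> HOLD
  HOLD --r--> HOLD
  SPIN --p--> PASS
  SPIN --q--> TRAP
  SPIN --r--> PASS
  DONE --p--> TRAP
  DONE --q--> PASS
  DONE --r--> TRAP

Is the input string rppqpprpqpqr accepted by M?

No

TRAP → SPIN → PASS → DONE → PASS → DONE → TRAP → SPIN → PASS → HOLD → HOLD → HOLD → HOLD
End state HOLD is not accepting.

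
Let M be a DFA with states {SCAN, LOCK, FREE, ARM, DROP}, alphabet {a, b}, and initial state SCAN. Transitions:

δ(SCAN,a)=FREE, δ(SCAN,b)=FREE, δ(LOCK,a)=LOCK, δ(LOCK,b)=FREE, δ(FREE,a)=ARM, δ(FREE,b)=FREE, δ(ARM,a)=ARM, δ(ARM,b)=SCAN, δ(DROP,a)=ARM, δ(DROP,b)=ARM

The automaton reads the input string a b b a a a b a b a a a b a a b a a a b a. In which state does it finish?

FREE

SCAN → FREE → FREE → FREE → ARM → ARM → ARM → SCAN → FREE → FREE → ARM → ARM → ARM → SCAN → FREE → ARM → SCAN → FREE → ARM → ARM → SCAN → FREE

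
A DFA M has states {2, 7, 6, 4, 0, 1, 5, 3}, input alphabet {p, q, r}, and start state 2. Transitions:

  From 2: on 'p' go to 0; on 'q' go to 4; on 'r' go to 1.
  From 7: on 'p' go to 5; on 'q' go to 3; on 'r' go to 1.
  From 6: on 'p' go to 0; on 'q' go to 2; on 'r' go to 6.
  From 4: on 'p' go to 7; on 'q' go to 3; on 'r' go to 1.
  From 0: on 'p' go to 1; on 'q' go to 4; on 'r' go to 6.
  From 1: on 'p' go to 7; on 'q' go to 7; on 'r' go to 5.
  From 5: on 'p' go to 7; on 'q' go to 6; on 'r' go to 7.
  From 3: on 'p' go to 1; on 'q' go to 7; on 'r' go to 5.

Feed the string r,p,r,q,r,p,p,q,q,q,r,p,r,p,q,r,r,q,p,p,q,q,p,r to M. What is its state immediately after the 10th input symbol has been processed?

4

Trace: 2 -r-> 1 -p-> 7 -r-> 1 -q-> 7 -r-> 1 -p-> 7 -p-> 5 -q-> 6 -q-> 2 -q-> 4
After 10 symbols: 4.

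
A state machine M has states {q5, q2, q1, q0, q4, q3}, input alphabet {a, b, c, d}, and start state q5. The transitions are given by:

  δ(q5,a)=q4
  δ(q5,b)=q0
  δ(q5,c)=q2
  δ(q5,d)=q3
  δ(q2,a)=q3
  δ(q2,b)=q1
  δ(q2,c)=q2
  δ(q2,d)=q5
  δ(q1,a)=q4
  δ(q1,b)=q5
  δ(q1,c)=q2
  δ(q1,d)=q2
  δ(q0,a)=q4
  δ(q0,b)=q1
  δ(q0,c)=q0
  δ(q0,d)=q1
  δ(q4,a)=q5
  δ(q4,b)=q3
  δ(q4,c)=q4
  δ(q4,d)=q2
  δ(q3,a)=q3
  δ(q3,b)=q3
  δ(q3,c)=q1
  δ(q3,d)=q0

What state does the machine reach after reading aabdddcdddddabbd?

q0

Trace: q5 -a-> q4 -a-> q5 -b-> q0 -d-> q1 -d-> q2 -d-> q5 -c-> q2 -d-> q5 -d-> q3 -d-> q0 -d-> q1 -d-> q2 -a-> q3 -b-> q3 -b-> q3 -d-> q0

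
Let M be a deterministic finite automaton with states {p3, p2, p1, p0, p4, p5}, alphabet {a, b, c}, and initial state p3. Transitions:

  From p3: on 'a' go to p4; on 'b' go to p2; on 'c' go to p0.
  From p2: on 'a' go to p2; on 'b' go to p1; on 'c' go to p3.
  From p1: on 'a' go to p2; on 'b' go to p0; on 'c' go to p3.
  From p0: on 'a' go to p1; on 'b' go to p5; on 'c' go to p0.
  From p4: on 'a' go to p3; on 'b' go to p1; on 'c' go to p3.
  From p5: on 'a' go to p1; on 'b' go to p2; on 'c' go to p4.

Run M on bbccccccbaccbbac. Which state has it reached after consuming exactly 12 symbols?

Trace: p3 -b-> p2 -b-> p1 -c-> p3 -c-> p0 -c-> p0 -c-> p0 -c-> p0 -c-> p0 -b-> p5 -a-> p1 -c-> p3 -c-> p0
After 12 symbols: p0.

p0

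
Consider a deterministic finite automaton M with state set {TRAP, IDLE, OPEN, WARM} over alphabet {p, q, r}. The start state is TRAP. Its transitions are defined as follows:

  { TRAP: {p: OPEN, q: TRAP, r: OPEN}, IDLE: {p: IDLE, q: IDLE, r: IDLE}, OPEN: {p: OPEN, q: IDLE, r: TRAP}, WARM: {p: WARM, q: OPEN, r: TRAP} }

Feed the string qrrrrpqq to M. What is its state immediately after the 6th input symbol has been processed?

OPEN

Trace: TRAP -q-> TRAP -r-> OPEN -r-> TRAP -r-> OPEN -r-> TRAP -p-> OPEN
After 6 symbols: OPEN.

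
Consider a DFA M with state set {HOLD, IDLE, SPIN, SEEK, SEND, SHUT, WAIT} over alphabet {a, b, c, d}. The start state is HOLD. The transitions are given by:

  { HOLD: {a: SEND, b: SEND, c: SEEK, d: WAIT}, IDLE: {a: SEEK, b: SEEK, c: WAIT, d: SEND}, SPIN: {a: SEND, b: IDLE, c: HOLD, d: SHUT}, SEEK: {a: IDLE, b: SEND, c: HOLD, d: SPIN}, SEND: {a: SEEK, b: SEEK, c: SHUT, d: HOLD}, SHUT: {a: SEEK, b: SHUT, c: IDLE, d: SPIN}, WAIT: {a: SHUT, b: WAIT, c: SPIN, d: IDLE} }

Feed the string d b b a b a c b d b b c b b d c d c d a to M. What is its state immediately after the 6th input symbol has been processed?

start at HOLD
read 'd': HOLD → WAIT
read 'b': WAIT → WAIT
read 'b': WAIT → WAIT
read 'a': WAIT → SHUT
read 'b': SHUT → SHUT
read 'a': SHUT → SEEK
After 6 symbols: SEEK.

SEEK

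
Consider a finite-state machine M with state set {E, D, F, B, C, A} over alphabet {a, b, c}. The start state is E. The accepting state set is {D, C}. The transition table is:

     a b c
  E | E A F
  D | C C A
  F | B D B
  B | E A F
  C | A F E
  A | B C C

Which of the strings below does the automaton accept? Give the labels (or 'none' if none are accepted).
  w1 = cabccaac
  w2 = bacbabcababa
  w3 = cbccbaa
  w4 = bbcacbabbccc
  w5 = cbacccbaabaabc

w1:
  start at E
  read 'c': E → F
  read 'a': F → B
  read 'b': B → A
  read 'c': A → C
  read 'c': C → E
  read 'a': E → E
  read 'a': E → E
  read 'c': E → F
  end F, rejected
w2:
  start at E
  read 'b': E → A
  read 'a': A → B
  read 'c': B → F
  read 'b': F → D
  read 'a': D → C
  read 'b': C → F
  read 'c': F → B
  read 'a': B → E
  read 'b': E → A
  read 'a': A → B
  read 'b': B → A
  read 'a': A → B
  end B, rejected
w3:
  start at E
  read 'c': E → F
  read 'b': F → D
  read 'c': D → A
  read 'c': A → C
  read 'b': C → F
  read 'a': F → B
  read 'a': B → E
  end E, rejected
w4:
  start at E
  read 'b': E → A
  read 'b': A → C
  read 'c': C → E
  read 'a': E → E
  read 'c': E → F
  read 'b': F → D
  read 'a': D → C
  read 'b': C → F
  read 'b': F → D
  read 'c': D → A
  read 'c': A → C
  read 'c': C → E
  end E, rejected
w5:
  start at E
  read 'c': E → F
  read 'b': F → D
  read 'a': D → C
  read 'c': C → E
  read 'c': E → F
  read 'c': F → B
  read 'b': B → A
  read 'a': A → B
  read 'a': B → E
  read 'b': E → A
  read 'a': A → B
  read 'a': B → E
  read 'b': E → A
  read 'c': A → C
  end C, accepted

w5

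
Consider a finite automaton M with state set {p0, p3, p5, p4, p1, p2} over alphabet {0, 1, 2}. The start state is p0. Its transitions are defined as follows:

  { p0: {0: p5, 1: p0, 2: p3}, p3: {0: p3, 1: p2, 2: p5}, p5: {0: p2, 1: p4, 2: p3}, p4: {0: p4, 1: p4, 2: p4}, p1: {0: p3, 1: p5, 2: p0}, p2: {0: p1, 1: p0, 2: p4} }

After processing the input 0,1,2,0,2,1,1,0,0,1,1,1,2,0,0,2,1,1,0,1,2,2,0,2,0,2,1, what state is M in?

Trace: p0 -0-> p5 -1-> p4 -2-> p4 -0-> p4 -2-> p4 -1-> p4 -1-> p4 -0-> p4 -0-> p4 -1-> p4 -1-> p4 -1-> p4 -2-> p4 -0-> p4 -0-> p4 -2-> p4 -1-> p4 -1-> p4 -0-> p4 -1-> p4 -2-> p4 -2-> p4 -0-> p4 -2-> p4 -0-> p4 -2-> p4 -1-> p4

p4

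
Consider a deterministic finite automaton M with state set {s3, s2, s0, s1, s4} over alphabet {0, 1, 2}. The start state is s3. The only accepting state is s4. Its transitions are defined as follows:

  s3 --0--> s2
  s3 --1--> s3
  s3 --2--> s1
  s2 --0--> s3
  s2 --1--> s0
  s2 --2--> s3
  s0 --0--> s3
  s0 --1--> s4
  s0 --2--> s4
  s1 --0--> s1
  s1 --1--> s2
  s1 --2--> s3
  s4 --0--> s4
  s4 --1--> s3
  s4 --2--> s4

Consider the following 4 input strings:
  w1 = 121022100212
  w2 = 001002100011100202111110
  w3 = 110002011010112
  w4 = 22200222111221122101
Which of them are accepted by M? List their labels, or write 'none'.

w3

w1: Trace: s3 -1-> s3 -2-> s1 -1-> s2 -0-> s3 -2-> s1 -2-> s3 -1-> s3 -0-> s2 -0-> s3 -2-> s1 -1-> s2 -2-> s3  → end s3, rejected
w2: Trace: s3 -0-> s2 -0-> s3 -1-> s3 -0-> s2 -0-> s3 -2-> s1 -1-> s2 -0-> s3 -0-> s2 -0-> s3 -1-> s3 -1-> s3 -1-> s3 -0-> s2 -0-> s3 -2-> s1 -0-> s1 -2-> s3 -1-> s3 -1-> s3 -1-> s3 -1-> s3 -1-> s3 -0-> s2  → end s2, rejected
w3: Trace: s3 -1-> s3 -1-> s3 -0-> s2 -0-> s3 -0-> s2 -2-> s3 -0-> s2 -1-> s0 -1-> s4 -0-> s4 -1-> s3 -0-> s2 -1-> s0 -1-> s4 -2-> s4  → end s4, accepted
w4: Trace: s3 -2-> s1 -2-> s3 -2-> s1 -0-> s1 -0-> s1 -2-> s3 -2-> s1 -2-> s3 -1-> s3 -1-> s3 -1-> s3 -2-> s1 -2-> s3 -1-> s3 -1-> s3 -2-> s1 -2-> s3 -1-> s3 -0-> s2 -1-> s0  → end s0, rejected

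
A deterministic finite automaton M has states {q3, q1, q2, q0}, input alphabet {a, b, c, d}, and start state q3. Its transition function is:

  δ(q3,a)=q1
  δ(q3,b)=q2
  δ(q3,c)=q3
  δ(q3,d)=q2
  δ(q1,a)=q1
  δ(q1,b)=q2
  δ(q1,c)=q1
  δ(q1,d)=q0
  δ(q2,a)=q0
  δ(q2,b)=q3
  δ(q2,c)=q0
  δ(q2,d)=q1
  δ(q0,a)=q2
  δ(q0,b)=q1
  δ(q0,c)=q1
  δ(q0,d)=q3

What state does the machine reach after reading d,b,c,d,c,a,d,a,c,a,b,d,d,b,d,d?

q3

start at q3
read 'd': q3 → q2
read 'b': q2 → q3
read 'c': q3 → q3
read 'd': q3 → q2
read 'c': q2 → q0
read 'a': q0 → q2
read 'd': q2 → q1
read 'a': q1 → q1
read 'c': q1 → q1
read 'a': q1 → q1
read 'b': q1 → q2
read 'd': q2 → q1
read 'd': q1 → q0
read 'b': q0 → q1
read 'd': q1 → q0
read 'd': q0 → q3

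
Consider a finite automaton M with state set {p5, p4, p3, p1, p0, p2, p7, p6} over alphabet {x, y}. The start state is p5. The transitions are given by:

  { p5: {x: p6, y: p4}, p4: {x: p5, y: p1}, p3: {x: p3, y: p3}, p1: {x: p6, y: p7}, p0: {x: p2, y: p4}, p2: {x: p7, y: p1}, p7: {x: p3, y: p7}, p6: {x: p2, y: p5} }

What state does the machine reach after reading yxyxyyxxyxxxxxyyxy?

p5 → p4 → p5 → p4 → p5 → p4 → p1 → p6 → p2 → p1 → p6 → p2 → p7 → p3 → p3 → p3 → p3 → p3 → p3

p3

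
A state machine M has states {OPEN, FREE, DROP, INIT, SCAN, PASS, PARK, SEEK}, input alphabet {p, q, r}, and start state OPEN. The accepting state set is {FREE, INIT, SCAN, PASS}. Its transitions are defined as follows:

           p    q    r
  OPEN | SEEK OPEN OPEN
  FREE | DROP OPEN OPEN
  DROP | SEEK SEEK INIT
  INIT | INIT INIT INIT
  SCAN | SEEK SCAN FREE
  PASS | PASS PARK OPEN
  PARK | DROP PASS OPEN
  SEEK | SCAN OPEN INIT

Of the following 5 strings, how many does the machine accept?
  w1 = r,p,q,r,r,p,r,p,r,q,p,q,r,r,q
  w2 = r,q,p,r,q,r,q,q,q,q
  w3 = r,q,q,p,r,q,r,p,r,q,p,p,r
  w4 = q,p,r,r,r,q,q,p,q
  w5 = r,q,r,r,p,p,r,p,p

w1: Trace: OPEN -r-> OPEN -p-> SEEK -q-> OPEN -r-> OPEN -r-> OPEN -p-> SEEK -r-> INIT -p-> INIT -r-> INIT -q-> INIT -p-> INIT -q-> INIT -r-> INIT -r-> INIT -q-> INIT  → end INIT, accepted
w2: Trace: OPEN -r-> OPEN -q-> OPEN -p-> SEEK -r-> INIT -q-> INIT -r-> INIT -q-> INIT -q-> INIT -q-> INIT -q-> INIT  → end INIT, accepted
w3: Trace: OPEN -r-> OPEN -q-> OPEN -q-> OPEN -p-> SEEK -r-> INIT -q-> INIT -r-> INIT -p-> INIT -r-> INIT -q-> INIT -p-> INIT -p-> INIT -r-> INIT  → end INIT, accepted
w4: Trace: OPEN -q-> OPEN -p-> SEEK -r-> INIT -r-> INIT -r-> INIT -q-> INIT -q-> INIT -p-> INIT -q-> INIT  → end INIT, accepted
w5: Trace: OPEN -r-> OPEN -q-> OPEN -r-> OPEN -r-> OPEN -p-> SEEK -p-> SCAN -r-> FREE -p-> DROP -p-> SEEK  → end SEEK, rejected

4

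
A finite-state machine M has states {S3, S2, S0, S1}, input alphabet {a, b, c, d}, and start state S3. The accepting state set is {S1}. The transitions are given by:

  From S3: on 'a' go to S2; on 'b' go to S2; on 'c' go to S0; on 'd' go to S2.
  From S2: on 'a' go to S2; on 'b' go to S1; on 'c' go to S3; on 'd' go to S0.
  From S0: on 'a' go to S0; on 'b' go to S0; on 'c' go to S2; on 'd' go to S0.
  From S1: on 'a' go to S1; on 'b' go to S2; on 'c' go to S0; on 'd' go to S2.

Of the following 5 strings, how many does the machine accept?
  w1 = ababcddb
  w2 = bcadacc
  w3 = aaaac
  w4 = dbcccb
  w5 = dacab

1

w1: S3 → S2 → S1 → S1 → S2 → S3 → S2 → S0 → S0  → end S0, rejected
w2: S3 → S2 → S3 → S2 → S0 → S0 → S2 → S3  → end S3, rejected
w3: S3 → S2 → S2 → S2 → S2 → S3  → end S3, rejected
w4: S3 → S2 → S1 → S0 → S2 → S3 → S2  → end S2, rejected
w5: S3 → S2 → S2 → S3 → S2 → S1  → end S1, accepted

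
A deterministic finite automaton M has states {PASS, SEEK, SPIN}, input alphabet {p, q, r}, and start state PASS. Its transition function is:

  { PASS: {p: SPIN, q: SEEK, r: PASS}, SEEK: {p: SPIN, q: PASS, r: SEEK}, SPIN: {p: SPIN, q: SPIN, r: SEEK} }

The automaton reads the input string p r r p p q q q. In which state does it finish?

start at PASS
read 'p': PASS → SPIN
read 'r': SPIN → SEEK
read 'r': SEEK → SEEK
read 'p': SEEK → SPIN
read 'p': SPIN → SPIN
read 'q': SPIN → SPIN
read 'q': SPIN → SPIN
read 'q': SPIN → SPIN

SPIN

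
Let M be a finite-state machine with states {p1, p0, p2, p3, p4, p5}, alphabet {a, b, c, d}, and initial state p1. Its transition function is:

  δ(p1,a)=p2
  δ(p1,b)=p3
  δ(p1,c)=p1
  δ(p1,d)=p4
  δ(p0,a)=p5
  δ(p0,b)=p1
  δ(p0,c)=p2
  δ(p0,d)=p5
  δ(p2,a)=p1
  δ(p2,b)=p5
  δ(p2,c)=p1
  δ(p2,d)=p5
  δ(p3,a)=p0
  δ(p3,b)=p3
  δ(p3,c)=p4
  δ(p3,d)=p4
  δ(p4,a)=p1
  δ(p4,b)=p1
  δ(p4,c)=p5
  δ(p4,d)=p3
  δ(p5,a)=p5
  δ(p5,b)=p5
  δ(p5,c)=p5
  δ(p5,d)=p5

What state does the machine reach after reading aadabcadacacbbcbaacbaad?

p5

Trace: p1 -a-> p2 -a-> p1 -d-> p4 -a-> p1 -b-> p3 -c-> p4 -a-> p1 -d-> p4 -a-> p1 -c-> p1 -a-> p2 -c-> p1 -b-> p3 -b-> p3 -c-> p4 -b-> p1 -a-> p2 -a-> p1 -c-> p1 -b-> p3 -a-> p0 -a-> p5 -d-> p5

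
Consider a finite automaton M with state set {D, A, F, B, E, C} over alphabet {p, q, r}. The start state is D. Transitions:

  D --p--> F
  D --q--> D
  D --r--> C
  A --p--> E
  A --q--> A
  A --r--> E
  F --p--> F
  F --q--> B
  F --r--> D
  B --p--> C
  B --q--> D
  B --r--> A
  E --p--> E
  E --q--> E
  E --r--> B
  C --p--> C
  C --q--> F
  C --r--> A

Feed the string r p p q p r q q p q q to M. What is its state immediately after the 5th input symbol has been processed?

D → C → C → C → F → F
After 5 symbols: F.

F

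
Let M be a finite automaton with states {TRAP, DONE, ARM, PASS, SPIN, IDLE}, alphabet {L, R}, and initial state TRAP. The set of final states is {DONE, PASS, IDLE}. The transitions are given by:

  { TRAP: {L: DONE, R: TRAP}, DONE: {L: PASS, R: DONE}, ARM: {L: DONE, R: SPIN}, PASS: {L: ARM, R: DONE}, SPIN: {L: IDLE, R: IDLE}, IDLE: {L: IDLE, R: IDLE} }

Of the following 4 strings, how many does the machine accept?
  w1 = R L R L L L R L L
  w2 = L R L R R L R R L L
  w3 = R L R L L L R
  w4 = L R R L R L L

1

w1: TRAP → TRAP → DONE → DONE → PASS → ARM → DONE → DONE → PASS → ARM  → end ARM, rejected
w2: TRAP → DONE → DONE → PASS → DONE → DONE → PASS → DONE → DONE → PASS → ARM  → end ARM, rejected
w3: TRAP → TRAP → DONE → DONE → PASS → ARM → DONE → DONE  → end DONE, accepted
w4: TRAP → DONE → DONE → DONE → PASS → DONE → PASS → ARM  → end ARM, rejected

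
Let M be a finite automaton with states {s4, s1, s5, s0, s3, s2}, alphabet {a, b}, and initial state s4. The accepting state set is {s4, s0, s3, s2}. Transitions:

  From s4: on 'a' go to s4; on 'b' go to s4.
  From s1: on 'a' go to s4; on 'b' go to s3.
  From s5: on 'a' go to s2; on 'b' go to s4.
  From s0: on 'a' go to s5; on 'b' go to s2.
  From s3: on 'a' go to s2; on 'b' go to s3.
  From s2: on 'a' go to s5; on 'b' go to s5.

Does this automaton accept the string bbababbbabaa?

Yes

Trace: s4 -b-> s4 -b-> s4 -a-> s4 -b-> s4 -a-> s4 -b-> s4 -b-> s4 -b-> s4 -a-> s4 -b-> s4 -a-> s4 -a-> s4
End state s4 is accepting.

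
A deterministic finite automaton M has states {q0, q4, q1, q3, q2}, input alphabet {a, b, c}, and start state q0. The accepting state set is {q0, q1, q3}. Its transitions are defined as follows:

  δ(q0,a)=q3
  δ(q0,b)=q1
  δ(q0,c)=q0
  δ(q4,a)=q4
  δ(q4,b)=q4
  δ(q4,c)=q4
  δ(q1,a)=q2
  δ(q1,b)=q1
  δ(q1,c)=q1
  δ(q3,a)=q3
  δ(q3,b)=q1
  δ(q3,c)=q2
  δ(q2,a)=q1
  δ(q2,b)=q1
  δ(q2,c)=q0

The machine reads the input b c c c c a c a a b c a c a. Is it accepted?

Yes

start at q0
read 'b': q0 → q1
read 'c': q1 → q1
read 'c': q1 → q1
read 'c': q1 → q1
read 'c': q1 → q1
read 'a': q1 → q2
read 'c': q2 → q0
read 'a': q0 → q3
read 'a': q3 → q3
read 'b': q3 → q1
read 'c': q1 → q1
read 'a': q1 → q2
read 'c': q2 → q0
read 'a': q0 → q3
End state q3 is accepting.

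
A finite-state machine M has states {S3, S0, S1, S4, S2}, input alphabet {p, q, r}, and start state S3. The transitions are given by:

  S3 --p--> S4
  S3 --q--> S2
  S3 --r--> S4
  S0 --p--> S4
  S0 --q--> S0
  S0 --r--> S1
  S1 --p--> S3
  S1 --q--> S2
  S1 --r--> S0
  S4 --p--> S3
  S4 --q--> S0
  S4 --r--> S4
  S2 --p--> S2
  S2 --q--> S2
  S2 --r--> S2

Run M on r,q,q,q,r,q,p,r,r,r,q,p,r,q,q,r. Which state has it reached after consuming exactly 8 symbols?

S2

start at S3
read 'r': S3 → S4
read 'q': S4 → S0
read 'q': S0 → S0
read 'q': S0 → S0
read 'r': S0 → S1
read 'q': S1 → S2
read 'p': S2 → S2
read 'r': S2 → S2
After 8 symbols: S2.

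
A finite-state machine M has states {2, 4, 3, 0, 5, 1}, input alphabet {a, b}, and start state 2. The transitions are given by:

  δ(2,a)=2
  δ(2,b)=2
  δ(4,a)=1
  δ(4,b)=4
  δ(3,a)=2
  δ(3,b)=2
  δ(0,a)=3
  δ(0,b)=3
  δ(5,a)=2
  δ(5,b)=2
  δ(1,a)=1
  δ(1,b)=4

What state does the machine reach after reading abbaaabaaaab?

Trace: 2 -a-> 2 -b-> 2 -b-> 2 -a-> 2 -a-> 2 -a-> 2 -b-> 2 -a-> 2 -a-> 2 -a-> 2 -a-> 2 -b-> 2

2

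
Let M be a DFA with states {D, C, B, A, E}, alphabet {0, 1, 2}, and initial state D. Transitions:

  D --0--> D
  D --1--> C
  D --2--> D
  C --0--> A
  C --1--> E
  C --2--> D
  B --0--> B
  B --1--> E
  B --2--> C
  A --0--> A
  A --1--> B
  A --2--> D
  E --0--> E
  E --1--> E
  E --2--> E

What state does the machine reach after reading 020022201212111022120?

E

start at D
read '0': D → D
read '2': D → D
read '0': D → D
read '0': D → D
read '2': D → D
read '2': D → D
read '2': D → D
read '0': D → D
read '1': D → C
read '2': C → D
read '1': D → C
read '2': C → D
read '1': D → C
read '1': C → E
read '1': E → E
read '0': E → E
read '2': E → E
read '2': E → E
read '1': E → E
read '2': E → E
read '0': E → E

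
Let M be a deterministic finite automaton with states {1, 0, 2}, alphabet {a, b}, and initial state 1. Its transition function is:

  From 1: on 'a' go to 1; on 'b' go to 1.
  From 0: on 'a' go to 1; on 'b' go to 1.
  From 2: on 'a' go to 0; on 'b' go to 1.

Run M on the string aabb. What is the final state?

1

start at 1
read 'a': 1 → 1
read 'a': 1 → 1
read 'b': 1 → 1
read 'b': 1 → 1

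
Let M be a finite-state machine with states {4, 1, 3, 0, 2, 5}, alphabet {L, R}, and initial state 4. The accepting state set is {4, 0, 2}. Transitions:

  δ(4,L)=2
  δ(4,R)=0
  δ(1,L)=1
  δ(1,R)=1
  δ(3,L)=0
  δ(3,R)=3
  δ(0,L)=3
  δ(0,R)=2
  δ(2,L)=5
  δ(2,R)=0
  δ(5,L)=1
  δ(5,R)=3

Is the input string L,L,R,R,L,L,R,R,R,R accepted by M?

4 → 2 → 5 → 3 → 3 → 0 → 3 → 3 → 3 → 3 → 3
End state 3 is not accepting.

No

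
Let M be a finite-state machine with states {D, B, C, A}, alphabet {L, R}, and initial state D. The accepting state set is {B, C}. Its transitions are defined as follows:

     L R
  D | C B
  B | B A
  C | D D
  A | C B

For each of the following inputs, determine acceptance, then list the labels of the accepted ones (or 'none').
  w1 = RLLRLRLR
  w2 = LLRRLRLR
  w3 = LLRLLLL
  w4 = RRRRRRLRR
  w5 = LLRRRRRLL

w3, w4, w5

w1: D → B → B → B → A → C → D → C → D  → end D, rejected
w2: D → C → D → B → A → C → D → C → D  → end D, rejected
w3: D → C → D → B → B → B → B → B  → end B, accepted
w4: D → B → A → B → A → B → A → C → D → B  → end B, accepted
w5: D → C → D → B → A → B → A → B → B → B  → end B, accepted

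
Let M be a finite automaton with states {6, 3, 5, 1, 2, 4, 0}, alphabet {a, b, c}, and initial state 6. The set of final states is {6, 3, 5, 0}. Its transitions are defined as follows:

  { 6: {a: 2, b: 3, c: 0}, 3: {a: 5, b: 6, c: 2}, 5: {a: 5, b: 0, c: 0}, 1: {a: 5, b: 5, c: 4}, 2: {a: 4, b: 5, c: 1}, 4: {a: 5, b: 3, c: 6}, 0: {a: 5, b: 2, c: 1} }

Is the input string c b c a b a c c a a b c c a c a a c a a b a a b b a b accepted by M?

Yes

6 → 0 → 2 → 1 → 5 → 0 → 5 → 0 → 1 → 5 → 5 → 0 → 1 → 4 → 5 → 0 → 5 → 5 → 0 → 5 → 5 → 0 → 5 → 5 → 0 → 2 → 4 → 3
End state 3 is accepting.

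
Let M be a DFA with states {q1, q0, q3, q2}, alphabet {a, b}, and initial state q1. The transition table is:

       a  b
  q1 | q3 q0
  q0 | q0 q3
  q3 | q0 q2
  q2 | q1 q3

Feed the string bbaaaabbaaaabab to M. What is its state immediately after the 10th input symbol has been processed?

q1 → q0 → q3 → q0 → q0 → q0 → q0 → q3 → q2 → q1 → q3
After 10 symbols: q3.

q3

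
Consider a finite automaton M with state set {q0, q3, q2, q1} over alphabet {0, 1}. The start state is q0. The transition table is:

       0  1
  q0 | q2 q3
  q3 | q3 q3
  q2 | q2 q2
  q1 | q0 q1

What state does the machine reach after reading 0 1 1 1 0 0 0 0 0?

q0 → q2 → q2 → q2 → q2 → q2 → q2 → q2 → q2 → q2

q2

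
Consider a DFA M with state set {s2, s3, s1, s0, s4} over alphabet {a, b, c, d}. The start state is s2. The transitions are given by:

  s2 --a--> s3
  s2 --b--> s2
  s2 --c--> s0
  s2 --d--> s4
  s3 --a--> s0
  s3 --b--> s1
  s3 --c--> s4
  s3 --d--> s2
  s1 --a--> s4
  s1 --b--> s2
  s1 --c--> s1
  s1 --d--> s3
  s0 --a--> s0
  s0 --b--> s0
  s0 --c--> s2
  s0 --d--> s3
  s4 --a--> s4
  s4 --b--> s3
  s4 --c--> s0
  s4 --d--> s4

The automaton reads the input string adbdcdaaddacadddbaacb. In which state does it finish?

start at s2
read 'a': s2 → s3
read 'd': s3 → s2
read 'b': s2 → s2
read 'd': s2 → s4
read 'c': s4 → s0
read 'd': s0 → s3
read 'a': s3 → s0
read 'a': s0 → s0
read 'd': s0 → s3
read 'd': s3 → s2
read 'a': s2 → s3
read 'c': s3 → s4
read 'a': s4 → s4
read 'd': s4 → s4
read 'd': s4 → s4
read 'd': s4 → s4
read 'b': s4 → s3
read 'a': s3 → s0
read 'a': s0 → s0
read 'c': s0 → s2
read 'b': s2 → s2

s2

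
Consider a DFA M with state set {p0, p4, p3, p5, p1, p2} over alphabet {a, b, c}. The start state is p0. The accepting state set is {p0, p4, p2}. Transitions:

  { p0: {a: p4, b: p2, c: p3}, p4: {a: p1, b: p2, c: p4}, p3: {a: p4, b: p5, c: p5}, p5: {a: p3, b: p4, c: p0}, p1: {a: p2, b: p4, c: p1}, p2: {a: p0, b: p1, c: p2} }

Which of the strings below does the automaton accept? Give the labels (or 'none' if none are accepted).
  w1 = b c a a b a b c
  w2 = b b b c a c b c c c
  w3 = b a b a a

w1: p0 → p2 → p2 → p0 → p4 → p2 → p0 → p2 → p2  → end p2, accepted
w2: p0 → p2 → p1 → p4 → p4 → p1 → p1 → p4 → p4 → p4 → p4  → end p4, accepted
w3: p0 → p2 → p0 → p2 → p0 → p4  → end p4, accepted

w1, w2, w3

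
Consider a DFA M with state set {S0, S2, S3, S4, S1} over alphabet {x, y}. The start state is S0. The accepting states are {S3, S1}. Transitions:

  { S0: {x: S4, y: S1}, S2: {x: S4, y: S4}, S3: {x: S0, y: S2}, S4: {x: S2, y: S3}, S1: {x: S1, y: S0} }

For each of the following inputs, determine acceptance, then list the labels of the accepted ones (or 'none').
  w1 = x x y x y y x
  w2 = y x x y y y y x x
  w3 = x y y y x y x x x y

w1: Trace: S0 -x-> S4 -x-> S2 -y-> S4 -x-> S2 -y-> S4 -y-> S3 -x-> S0  → end S0, rejected
w2: Trace: S0 -y-> S1 -x-> S1 -x-> S1 -y-> S0 -y-> S1 -y-> S0 -y-> S1 -x-> S1 -x-> S1  → end S1, accepted
w3: Trace: S0 -x-> S4 -y-> S3 -y-> S2 -y-> S4 -x-> S2 -y-> S4 -x-> S2 -x-> S4 -x-> S2 -y-> S4  → end S4, rejected

w2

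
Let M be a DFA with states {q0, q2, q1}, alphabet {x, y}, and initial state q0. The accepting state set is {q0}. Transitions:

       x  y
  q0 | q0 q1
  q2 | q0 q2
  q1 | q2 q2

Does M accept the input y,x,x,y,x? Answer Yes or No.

No

Trace: q0 -y-> q1 -x-> q2 -x-> q0 -y-> q1 -x-> q2
End state q2 is not accepting.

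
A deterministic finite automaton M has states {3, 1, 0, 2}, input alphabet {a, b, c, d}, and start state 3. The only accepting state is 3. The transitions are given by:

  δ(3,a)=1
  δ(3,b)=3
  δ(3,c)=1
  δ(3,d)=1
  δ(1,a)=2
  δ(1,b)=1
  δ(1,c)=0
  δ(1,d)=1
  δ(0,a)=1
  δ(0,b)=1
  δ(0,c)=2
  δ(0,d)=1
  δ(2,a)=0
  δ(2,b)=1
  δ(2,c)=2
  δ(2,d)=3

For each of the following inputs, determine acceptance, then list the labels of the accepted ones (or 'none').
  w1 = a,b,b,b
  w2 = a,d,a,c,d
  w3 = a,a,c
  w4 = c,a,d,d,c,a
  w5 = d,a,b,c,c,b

w1:
  start at 3
  read 'a': 3 → 1
  read 'b': 1 → 1
  read 'b': 1 → 1
  read 'b': 1 → 1
  end 1, rejected
w2:
  start at 3
  read 'a': 3 → 1
  read 'd': 1 → 1
  read 'a': 1 → 2
  read 'c': 2 → 2
  read 'd': 2 → 3
  end 3, accepted
w3:
  start at 3
  read 'a': 3 → 1
  read 'a': 1 → 2
  read 'c': 2 → 2
  end 2, rejected
w4:
  start at 3
  read 'c': 3 → 1
  read 'a': 1 → 2
  read 'd': 2 → 3
  read 'd': 3 → 1
  read 'c': 1 → 0
  read 'a': 0 → 1
  end 1, rejected
w5:
  start at 3
  read 'd': 3 → 1
  read 'a': 1 → 2
  read 'b': 2 → 1
  read 'c': 1 → 0
  read 'c': 0 → 2
  read 'b': 2 → 1
  end 1, rejected

w2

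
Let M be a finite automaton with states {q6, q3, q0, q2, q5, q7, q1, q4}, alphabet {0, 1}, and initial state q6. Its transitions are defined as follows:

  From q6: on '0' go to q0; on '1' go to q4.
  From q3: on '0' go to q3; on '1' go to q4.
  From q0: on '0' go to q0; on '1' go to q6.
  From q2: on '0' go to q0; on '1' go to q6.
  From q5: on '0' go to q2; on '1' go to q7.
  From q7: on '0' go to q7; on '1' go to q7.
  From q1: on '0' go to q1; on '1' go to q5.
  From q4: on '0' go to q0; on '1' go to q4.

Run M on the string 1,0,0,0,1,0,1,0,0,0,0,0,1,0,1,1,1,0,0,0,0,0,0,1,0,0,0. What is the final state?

start at q6
read '1': q6 → q4
read '0': q4 → q0
read '0': q0 → q0
read '0': q0 → q0
read '1': q0 → q6
read '0': q6 → q0
read '1': q0 → q6
read '0': q6 → q0
read '0': q0 → q0
read '0': q0 → q0
read '0': q0 → q0
read '0': q0 → q0
read '1': q0 → q6
read '0': q6 → q0
read '1': q0 → q6
read '1': q6 → q4
read '1': q4 → q4
read '0': q4 → q0
read '0': q0 → q0
read '0': q0 → q0
read '0': q0 → q0
read '0': q0 → q0
read '0': q0 → q0
read '1': q0 → q6
read '0': q6 → q0
read '0': q0 → q0
read '0': q0 → q0

q0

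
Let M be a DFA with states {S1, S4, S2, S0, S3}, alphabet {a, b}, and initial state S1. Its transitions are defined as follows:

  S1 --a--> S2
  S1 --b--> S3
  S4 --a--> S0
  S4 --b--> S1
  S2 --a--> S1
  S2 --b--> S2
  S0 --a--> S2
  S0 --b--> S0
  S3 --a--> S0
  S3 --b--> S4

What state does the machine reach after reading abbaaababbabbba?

Trace: S1 -a-> S2 -b-> S2 -b-> S2 -a-> S1 -a-> S2 -a-> S1 -b-> S3 -a-> S0 -b-> S0 -b-> S0 -a-> S2 -b-> S2 -b-> S2 -b-> S2 -a-> S1

S1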